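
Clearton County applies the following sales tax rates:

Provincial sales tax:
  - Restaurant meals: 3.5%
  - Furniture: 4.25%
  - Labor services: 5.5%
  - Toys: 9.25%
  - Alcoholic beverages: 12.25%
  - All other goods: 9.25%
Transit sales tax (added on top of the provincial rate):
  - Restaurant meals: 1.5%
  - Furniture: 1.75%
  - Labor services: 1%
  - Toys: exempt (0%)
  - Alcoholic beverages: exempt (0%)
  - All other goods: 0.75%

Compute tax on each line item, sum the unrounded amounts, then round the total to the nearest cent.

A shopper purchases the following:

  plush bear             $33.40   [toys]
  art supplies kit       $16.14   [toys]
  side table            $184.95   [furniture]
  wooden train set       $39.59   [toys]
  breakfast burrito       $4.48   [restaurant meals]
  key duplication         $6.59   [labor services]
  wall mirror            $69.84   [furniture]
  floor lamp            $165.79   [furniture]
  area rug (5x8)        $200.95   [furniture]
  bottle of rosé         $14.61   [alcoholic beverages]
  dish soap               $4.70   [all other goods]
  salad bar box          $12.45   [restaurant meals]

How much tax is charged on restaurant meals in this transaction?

$0.85

Breakfast burrito $4.48: restaurant meals → 3.5% + 1.5% transit = 5% → $0.224
Salad bar box $12.45: restaurant meals → 3.5% + 1.5% transit = 5% → $0.6225
Tax on restaurant meals: unrounded sum = $0.8465 → $0.85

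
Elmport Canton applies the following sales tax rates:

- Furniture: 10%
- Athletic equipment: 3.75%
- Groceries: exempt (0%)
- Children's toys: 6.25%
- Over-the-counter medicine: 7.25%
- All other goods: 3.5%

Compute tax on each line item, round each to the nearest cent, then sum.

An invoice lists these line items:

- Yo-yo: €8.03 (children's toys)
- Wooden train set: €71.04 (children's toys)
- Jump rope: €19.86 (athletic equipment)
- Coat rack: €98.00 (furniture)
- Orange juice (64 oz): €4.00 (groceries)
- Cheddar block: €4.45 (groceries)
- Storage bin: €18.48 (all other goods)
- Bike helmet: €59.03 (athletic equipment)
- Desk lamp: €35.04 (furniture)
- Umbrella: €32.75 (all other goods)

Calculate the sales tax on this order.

Yo-yo €8.03: children's toys → 6.25% → €0.50
Wooden train set €71.04: children's toys → 6.25% → €4.44
Jump rope €19.86: athletic equipment → 3.75% → €0.74
Coat rack €98.00: furniture → 10% → €9.80
Orange juice (64 oz) €4.00: groceries → 0% → €0.00
Cheddar block €4.45: groceries → 0% → €0.00
Storage bin €18.48: all other goods → 3.5% → €0.65
Bike helmet €59.03: athletic equipment → 3.75% → €2.21
Desk lamp €35.04: furniture → 10% → €3.50
Umbrella €32.75: all other goods → 3.5% → €1.15
Total tax = €0.50 + €4.44 + €0.74 + €9.80 + €0.65 + €2.21 + €3.50 + €1.15 = €22.99

€22.99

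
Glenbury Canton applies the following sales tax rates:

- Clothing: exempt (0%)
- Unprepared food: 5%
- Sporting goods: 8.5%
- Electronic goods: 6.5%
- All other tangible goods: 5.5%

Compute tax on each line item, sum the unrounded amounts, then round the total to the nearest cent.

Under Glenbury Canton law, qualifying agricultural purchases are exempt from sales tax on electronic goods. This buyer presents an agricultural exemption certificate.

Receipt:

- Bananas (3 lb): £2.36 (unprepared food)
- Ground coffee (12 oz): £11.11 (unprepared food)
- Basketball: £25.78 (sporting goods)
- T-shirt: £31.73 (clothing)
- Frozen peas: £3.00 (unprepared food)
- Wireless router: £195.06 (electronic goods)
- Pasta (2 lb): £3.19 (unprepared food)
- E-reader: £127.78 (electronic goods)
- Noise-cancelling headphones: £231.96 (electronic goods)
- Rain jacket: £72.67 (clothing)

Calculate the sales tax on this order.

Bananas (3 lb) £2.36: unprepared food → 5% → £0.118
Ground coffee (12 oz) £11.11: unprepared food → 5% → £0.5555
Basketball £25.78: sporting goods → 8.5% → £2.1913
T-shirt £31.73: clothing → 0% → £0.00
Frozen peas £3.00: unprepared food → 5% → £0.15
Wireless router £195.06: electronic goods, buyer-exempt → 0% → £0.00
Pasta (2 lb) £3.19: unprepared food → 5% → £0.1595
E-reader £127.78: electronic goods, buyer-exempt → 0% → £0.00
Noise-cancelling headphones £231.96: electronic goods, buyer-exempt → 0% → £0.00
Rain jacket £72.67: clothing → 0% → £0.00
Unrounded tax sum = £3.1743 → £3.17

£3.17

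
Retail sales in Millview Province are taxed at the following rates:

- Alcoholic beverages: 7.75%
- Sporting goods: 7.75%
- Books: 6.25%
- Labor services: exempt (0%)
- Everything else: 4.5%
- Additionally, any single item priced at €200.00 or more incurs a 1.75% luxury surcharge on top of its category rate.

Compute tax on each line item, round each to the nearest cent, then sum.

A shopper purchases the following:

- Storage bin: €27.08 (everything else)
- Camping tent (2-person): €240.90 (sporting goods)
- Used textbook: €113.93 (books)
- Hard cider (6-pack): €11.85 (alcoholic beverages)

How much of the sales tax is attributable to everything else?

€1.22

Storage bin €27.08: everything else → 4.5% → €1.22
Tax on everything else = €1.22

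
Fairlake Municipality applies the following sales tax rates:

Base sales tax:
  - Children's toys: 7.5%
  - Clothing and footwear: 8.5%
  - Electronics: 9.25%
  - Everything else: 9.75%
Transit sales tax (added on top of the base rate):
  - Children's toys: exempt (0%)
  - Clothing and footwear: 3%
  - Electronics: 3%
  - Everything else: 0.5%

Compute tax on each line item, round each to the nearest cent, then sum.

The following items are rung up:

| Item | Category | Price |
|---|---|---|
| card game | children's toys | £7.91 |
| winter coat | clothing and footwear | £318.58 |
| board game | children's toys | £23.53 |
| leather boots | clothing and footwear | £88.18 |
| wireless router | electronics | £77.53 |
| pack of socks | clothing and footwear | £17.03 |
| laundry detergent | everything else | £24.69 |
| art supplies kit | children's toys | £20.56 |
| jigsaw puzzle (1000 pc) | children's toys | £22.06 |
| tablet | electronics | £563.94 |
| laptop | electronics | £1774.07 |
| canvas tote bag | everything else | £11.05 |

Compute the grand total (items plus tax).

£3302.97

Card game £7.91: children's toys → 7.5% + 0% transit = 7.5% → £0.59
Winter coat £318.58: clothing and footwear → 8.5% + 3% transit = 11.5% → £36.64
Board game £23.53: children's toys → 7.5% + 0% transit = 7.5% → £1.76
Leather boots £88.18: clothing and footwear → 8.5% + 3% transit = 11.5% → £10.14
Wireless router £77.53: electronics → 9.25% + 3% transit = 12.25% → £9.50
Pack of socks £17.03: clothing and footwear → 8.5% + 3% transit = 11.5% → £1.96
Laundry detergent £24.69: everything else → 9.75% + 0.5% transit = 10.25% → £2.53
Art supplies kit £20.56: children's toys → 7.5% + 0% transit = 7.5% → £1.54
Jigsaw puzzle (1000 pc) £22.06: children's toys → 7.5% + 0% transit = 7.5% → £1.65
Tablet £563.94: electronics → 9.25% + 3% transit = 12.25% → £69.08
Laptop £1774.07: electronics → 9.25% + 3% transit = 12.25% → £217.32
Canvas tote bag £11.05: everything else → 9.75% + 0.5% transit = 10.25% → £1.13
Subtotal = £2949.13; tax = £353.84; total due = £3302.97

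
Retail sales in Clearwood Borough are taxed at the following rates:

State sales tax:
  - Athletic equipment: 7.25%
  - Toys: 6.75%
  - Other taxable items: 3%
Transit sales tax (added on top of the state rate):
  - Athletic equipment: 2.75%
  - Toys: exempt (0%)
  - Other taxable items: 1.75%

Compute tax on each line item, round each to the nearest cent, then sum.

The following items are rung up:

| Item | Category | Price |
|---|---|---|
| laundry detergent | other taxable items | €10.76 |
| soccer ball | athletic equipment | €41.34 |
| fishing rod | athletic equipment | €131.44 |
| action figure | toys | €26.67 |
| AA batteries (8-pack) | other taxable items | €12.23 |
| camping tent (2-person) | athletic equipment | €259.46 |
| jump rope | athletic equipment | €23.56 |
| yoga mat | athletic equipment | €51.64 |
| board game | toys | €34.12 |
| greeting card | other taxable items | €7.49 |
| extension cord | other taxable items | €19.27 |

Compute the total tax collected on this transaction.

€57.21

Laundry detergent €10.76: other taxable items → 3% + 1.75% transit = 4.75% → €0.51
Soccer ball €41.34: athletic equipment → 7.25% + 2.75% transit = 10% → €4.13
Fishing rod €131.44: athletic equipment → 7.25% + 2.75% transit = 10% → €13.14
Action figure €26.67: toys → 6.75% + 0% transit = 6.75% → €1.80
AA batteries (8-pack) €12.23: other taxable items → 3% + 1.75% transit = 4.75% → €0.58
Camping tent (2-person) €259.46: athletic equipment → 7.25% + 2.75% transit = 10% → €25.95
Jump rope €23.56: athletic equipment → 7.25% + 2.75% transit = 10% → €2.36
Yoga mat €51.64: athletic equipment → 7.25% + 2.75% transit = 10% → €5.16
Board game €34.12: toys → 6.75% + 0% transit = 6.75% → €2.30
Greeting card €7.49: other taxable items → 3% + 1.75% transit = 4.75% → €0.36
Extension cord €19.27: other taxable items → 3% + 1.75% transit = 4.75% → €0.92
Total tax = €0.51 + €4.13 + €13.14 + €1.80 + €0.58 + €25.95 + €2.36 + €5.16 + €2.30 + €0.36 + €0.92 = €57.21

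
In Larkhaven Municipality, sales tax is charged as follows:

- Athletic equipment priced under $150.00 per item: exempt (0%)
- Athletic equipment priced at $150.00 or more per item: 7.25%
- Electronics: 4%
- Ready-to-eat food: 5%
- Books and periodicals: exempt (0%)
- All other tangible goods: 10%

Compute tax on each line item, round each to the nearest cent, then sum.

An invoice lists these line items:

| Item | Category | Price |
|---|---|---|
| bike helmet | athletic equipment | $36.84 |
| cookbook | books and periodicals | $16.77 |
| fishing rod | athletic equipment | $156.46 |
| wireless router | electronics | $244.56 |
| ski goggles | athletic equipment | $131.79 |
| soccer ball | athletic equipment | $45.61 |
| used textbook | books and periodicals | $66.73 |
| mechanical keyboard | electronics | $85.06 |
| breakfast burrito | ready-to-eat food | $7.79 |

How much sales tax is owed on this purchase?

$24.91

Bike helmet $36.84: athletic equipment, under $150.00 → 0% → $0.00
Cookbook $16.77: books and periodicals → 0% → $0.00
Fishing rod $156.46: athletic equipment, $150.00 or more → 7.25% → $11.34
Wireless router $244.56: electronics → 4% → $9.78
Ski goggles $131.79: athletic equipment, under $150.00 → 0% → $0.00
Soccer ball $45.61: athletic equipment, under $150.00 → 0% → $0.00
Used textbook $66.73: books and periodicals → 0% → $0.00
Mechanical keyboard $85.06: electronics → 4% → $3.40
Breakfast burrito $7.79: ready-to-eat food → 5% → $0.39
Total tax = $11.34 + $9.78 + $3.40 + $0.39 = $24.91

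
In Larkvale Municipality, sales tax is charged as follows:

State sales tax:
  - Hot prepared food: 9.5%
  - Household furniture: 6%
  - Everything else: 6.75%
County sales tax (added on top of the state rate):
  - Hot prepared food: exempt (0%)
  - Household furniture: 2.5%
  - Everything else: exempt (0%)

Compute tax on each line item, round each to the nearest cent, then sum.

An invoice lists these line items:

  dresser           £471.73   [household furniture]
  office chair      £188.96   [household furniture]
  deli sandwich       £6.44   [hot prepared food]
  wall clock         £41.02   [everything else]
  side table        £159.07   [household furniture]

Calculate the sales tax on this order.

£73.06

Dresser £471.73: household furniture → 6% + 2.5% county = 8.5% → £40.10
Office chair £188.96: household furniture → 6% + 2.5% county = 8.5% → £16.06
Deli sandwich £6.44: hot prepared food → 9.5% + 0% county = 9.5% → £0.61
Wall clock £41.02: everything else → 6.75% + 0% county = 6.75% → £2.77
Side table £159.07: household furniture → 6% + 2.5% county = 8.5% → £13.52
Total tax = £40.10 + £16.06 + £0.61 + £2.77 + £13.52 = £73.06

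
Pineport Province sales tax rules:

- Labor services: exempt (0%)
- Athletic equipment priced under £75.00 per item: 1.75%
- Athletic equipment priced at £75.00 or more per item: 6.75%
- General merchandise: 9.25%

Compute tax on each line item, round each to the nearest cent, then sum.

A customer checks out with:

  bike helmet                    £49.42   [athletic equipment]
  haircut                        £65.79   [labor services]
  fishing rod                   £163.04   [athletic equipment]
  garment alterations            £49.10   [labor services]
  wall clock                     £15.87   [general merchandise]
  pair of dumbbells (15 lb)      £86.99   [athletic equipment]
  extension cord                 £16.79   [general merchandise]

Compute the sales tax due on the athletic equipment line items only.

Bike helmet £49.42: athletic equipment, under £75.00 → 1.75% → £0.86
Fishing rod £163.04: athletic equipment, £75.00 or more → 6.75% → £11.01
Pair of dumbbells (15 lb) £86.99: athletic equipment, £75.00 or more → 6.75% → £5.87
Tax on athletic equipment = £0.86 + £11.01 + £5.87 = £17.74

£17.74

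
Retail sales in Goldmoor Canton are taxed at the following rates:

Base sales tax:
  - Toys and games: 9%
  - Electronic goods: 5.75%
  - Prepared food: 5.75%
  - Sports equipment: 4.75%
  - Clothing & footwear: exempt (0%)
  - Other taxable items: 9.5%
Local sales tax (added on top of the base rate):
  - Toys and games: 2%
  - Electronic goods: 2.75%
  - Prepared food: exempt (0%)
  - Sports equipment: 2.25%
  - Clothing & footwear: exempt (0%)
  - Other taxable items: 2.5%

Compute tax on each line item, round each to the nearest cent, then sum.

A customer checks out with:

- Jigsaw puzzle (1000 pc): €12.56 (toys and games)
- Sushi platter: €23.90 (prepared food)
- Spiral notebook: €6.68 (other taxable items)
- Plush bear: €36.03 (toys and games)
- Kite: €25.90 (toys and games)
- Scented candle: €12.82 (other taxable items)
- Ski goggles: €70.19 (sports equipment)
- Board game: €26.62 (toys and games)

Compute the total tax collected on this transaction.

Jigsaw puzzle (1000 pc) €12.56: toys and games → 9% + 2% local = 11% → €1.38
Sushi platter €23.90: prepared food → 5.75% + 0% local = 5.75% → €1.37
Spiral notebook €6.68: other taxable items → 9.5% + 2.5% local = 12% → €0.80
Plush bear €36.03: toys and games → 9% + 2% local = 11% → €3.96
Kite €25.90: toys and games → 9% + 2% local = 11% → €2.85
Scented candle €12.82: other taxable items → 9.5% + 2.5% local = 12% → €1.54
Ski goggles €70.19: sports equipment → 4.75% + 2.25% local = 7% → €4.91
Board game €26.62: toys and games → 9% + 2% local = 11% → €2.93
Total tax = €1.38 + €1.37 + €0.80 + €3.96 + €2.85 + €1.54 + €4.91 + €2.93 = €19.74

€19.74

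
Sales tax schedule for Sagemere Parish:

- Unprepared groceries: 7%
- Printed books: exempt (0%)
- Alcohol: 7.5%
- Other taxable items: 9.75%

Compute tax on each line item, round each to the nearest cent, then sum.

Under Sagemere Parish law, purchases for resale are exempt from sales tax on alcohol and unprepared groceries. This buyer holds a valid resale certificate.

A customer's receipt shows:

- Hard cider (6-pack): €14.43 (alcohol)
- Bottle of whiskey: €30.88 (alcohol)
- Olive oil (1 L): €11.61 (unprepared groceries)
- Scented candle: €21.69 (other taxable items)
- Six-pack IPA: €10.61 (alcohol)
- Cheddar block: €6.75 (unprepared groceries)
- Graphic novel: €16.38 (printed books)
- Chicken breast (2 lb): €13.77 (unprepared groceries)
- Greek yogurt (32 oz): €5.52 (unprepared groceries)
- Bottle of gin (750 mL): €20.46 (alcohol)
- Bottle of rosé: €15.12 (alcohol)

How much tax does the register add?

€2.11

Hard cider (6-pack) €14.43: alcohol, buyer-exempt → 0% → €0.00
Bottle of whiskey €30.88: alcohol, buyer-exempt → 0% → €0.00
Olive oil (1 L) €11.61: unprepared groceries, buyer-exempt → 0% → €0.00
Scented candle €21.69: other taxable items → 9.75% → €2.11
Six-pack IPA €10.61: alcohol, buyer-exempt → 0% → €0.00
Cheddar block €6.75: unprepared groceries, buyer-exempt → 0% → €0.00
Graphic novel €16.38: printed books → 0% → €0.00
Chicken breast (2 lb) €13.77: unprepared groceries, buyer-exempt → 0% → €0.00
Greek yogurt (32 oz) €5.52: unprepared groceries, buyer-exempt → 0% → €0.00
Bottle of gin (750 mL) €20.46: alcohol, buyer-exempt → 0% → €0.00
Bottle of rosé €15.12: alcohol, buyer-exempt → 0% → €0.00
Total tax = €2.11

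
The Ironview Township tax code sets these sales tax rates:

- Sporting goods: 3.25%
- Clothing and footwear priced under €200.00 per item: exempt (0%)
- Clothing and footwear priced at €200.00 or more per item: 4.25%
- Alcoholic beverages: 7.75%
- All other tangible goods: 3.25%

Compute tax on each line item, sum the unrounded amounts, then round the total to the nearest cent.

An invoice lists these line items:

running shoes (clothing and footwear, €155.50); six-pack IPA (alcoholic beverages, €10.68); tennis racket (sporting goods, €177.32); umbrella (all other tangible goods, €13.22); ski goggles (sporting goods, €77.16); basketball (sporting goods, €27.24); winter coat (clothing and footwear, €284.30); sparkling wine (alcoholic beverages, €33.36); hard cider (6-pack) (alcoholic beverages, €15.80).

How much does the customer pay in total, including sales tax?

Running shoes €155.50: clothing and footwear, under €200.00 → 0% → €0.00
Six-pack IPA €10.68: alcoholic beverages → 7.75% → €0.8277
Tennis racket €177.32: sporting goods → 3.25% → €5.7629
Umbrella €13.22: all other tangible goods → 3.25% → €0.42965
Ski goggles €77.16: sporting goods → 3.25% → €2.5077
Basketball €27.24: sporting goods → 3.25% → €0.8853
Winter coat €284.30: clothing and footwear, €200.00 or more → 4.25% → €12.08275
Sparkling wine €33.36: alcoholic beverages → 7.75% → €2.5854
Hard cider (6-pack) €15.80: alcoholic beverages → 7.75% → €1.2245
Subtotal = €794.58; unrounded tax = €26.3059 → €26.31; total due = €820.89

€820.89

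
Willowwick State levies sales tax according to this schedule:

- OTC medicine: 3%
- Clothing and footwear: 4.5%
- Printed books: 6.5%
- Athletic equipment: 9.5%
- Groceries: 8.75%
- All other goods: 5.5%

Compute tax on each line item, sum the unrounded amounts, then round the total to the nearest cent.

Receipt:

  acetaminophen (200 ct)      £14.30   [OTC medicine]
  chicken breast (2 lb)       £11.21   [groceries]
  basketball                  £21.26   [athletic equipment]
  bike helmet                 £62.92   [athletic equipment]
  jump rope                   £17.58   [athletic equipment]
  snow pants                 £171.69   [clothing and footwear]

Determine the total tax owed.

£18.80

Acetaminophen (200 ct) £14.30: OTC medicine → 3% → £0.429
Chicken breast (2 lb) £11.21: groceries → 8.75% → £0.980875
Basketball £21.26: athletic equipment → 9.5% → £2.0197
Bike helmet £62.92: athletic equipment → 9.5% → £5.9774
Jump rope £17.58: athletic equipment → 9.5% → £1.6701
Snow pants £171.69: clothing and footwear → 4.5% → £7.72605
Unrounded tax sum = £18.803125 → £18.80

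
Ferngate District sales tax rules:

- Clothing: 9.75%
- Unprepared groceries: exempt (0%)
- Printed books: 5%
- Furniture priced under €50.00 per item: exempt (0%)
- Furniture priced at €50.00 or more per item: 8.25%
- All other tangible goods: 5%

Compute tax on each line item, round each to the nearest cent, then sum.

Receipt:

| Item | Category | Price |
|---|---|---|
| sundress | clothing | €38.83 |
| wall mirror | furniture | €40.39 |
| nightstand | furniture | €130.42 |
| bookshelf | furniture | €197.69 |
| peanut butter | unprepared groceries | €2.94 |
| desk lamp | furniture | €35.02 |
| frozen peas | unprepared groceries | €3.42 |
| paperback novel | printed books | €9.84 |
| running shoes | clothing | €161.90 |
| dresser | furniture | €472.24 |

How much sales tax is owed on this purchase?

€86.10

Sundress €38.83: clothing → 9.75% → €3.79
Wall mirror €40.39: furniture, under €50.00 → 0% → €0.00
Nightstand €130.42: furniture, €50.00 or more → 8.25% → €10.76
Bookshelf €197.69: furniture, €50.00 or more → 8.25% → €16.31
Peanut butter €2.94: unprepared groceries → 0% → €0.00
Desk lamp €35.02: furniture, under €50.00 → 0% → €0.00
Frozen peas €3.42: unprepared groceries → 0% → €0.00
Paperback novel €9.84: printed books → 5% → €0.49
Running shoes €161.90: clothing → 9.75% → €15.79
Dresser €472.24: furniture, €50.00 or more → 8.25% → €38.96
Total tax = €3.79 + €10.76 + €16.31 + €0.49 + €15.79 + €38.96 = €86.10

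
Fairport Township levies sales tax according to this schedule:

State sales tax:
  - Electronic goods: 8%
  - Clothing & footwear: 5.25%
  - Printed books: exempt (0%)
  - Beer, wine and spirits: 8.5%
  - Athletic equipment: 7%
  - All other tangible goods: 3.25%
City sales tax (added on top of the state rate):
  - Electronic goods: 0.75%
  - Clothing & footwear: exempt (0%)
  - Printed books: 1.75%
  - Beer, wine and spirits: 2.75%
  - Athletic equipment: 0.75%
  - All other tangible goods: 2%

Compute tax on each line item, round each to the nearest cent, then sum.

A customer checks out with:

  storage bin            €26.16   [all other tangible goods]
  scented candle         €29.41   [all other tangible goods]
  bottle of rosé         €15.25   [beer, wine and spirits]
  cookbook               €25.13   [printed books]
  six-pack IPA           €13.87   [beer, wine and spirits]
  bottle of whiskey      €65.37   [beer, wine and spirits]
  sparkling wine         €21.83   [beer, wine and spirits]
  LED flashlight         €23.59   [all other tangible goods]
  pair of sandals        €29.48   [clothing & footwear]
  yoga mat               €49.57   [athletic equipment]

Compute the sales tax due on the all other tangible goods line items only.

€4.15

Storage bin €26.16: all other tangible goods → 3.25% + 2% city = 5.25% → €1.37
Scented candle €29.41: all other tangible goods → 3.25% + 2% city = 5.25% → €1.54
LED flashlight €23.59: all other tangible goods → 3.25% + 2% city = 5.25% → €1.24
Tax on all other tangible goods = €1.37 + €1.54 + €1.24 = €4.15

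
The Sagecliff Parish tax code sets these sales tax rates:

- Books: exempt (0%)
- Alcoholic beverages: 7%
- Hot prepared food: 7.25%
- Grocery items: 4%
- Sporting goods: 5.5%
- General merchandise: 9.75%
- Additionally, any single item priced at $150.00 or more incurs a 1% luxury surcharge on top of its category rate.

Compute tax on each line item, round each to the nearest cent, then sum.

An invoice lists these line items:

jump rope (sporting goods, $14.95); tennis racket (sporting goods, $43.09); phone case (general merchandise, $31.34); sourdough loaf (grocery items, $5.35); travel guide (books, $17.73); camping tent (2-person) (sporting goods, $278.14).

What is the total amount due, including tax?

$415.14

Jump rope $14.95: sporting goods → 5.5% → $0.82
Tennis racket $43.09: sporting goods → 5.5% → $2.37
Phone case $31.34: general merchandise → 9.75% → $3.06
Sourdough loaf $5.35: grocery items → 4% → $0.21
Travel guide $17.73: books → 0% → $0.00
Camping tent (2-person) $278.14: sporting goods → 5.5% + 1% surcharge = 6.5% → $18.08
Subtotal = $390.60; tax = $24.54; total due = $415.14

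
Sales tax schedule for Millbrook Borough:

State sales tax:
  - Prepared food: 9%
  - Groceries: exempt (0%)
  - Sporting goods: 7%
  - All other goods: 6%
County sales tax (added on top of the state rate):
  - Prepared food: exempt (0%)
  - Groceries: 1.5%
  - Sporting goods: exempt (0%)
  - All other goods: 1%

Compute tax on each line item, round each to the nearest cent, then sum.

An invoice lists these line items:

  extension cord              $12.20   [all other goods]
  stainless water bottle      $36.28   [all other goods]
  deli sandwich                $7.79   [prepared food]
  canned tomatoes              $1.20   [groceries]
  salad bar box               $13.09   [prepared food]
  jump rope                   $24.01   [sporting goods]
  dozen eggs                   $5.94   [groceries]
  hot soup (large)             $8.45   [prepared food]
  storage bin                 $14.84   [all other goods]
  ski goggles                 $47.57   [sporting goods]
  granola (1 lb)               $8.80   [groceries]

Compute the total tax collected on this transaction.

$12.32

Extension cord $12.20: all other goods → 6% + 1% county = 7% → $0.85
Stainless water bottle $36.28: all other goods → 6% + 1% county = 7% → $2.54
Deli sandwich $7.79: prepared food → 9% + 0% county = 9% → $0.70
Canned tomatoes $1.20: groceries → 0% + 1.5% county = 1.5% → $0.02
Salad bar box $13.09: prepared food → 9% + 0% county = 9% → $1.18
Jump rope $24.01: sporting goods → 7% + 0% county = 7% → $1.68
Dozen eggs $5.94: groceries → 0% + 1.5% county = 1.5% → $0.09
Hot soup (large) $8.45: prepared food → 9% + 0% county = 9% → $0.76
Storage bin $14.84: all other goods → 6% + 1% county = 7% → $1.04
Ski goggles $47.57: sporting goods → 7% + 0% county = 7% → $3.33
Granola (1 lb) $8.80: groceries → 0% + 1.5% county = 1.5% → $0.13
Total tax = $0.85 + $2.54 + $0.70 + $0.02 + $1.18 + $1.68 + $0.09 + $0.76 + $1.04 + $3.33 + $0.13 = $12.32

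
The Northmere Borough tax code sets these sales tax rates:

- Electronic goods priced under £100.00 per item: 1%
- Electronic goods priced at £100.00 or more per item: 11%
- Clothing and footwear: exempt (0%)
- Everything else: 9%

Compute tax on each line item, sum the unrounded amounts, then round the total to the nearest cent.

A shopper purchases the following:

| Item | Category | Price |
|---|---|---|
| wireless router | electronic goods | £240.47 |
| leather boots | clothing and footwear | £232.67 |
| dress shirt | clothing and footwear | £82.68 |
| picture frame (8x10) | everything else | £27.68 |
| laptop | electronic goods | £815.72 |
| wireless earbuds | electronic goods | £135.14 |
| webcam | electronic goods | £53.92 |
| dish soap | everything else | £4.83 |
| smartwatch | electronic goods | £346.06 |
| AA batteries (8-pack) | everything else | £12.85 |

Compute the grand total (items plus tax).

£2125.75

Wireless router £240.47: electronic goods, £100.00 or more → 11% → £26.4517
Leather boots £232.67: clothing and footwear → 0% → £0.00
Dress shirt £82.68: clothing and footwear → 0% → £0.00
Picture frame (8x10) £27.68: everything else → 9% → £2.4912
Laptop £815.72: electronic goods, £100.00 or more → 11% → £89.7292
Wireless earbuds £135.14: electronic goods, £100.00 or more → 11% → £14.8654
Webcam £53.92: electronic goods, under £100.00 → 1% → £0.5392
Dish soap £4.83: everything else → 9% → £0.4347
Smartwatch £346.06: electronic goods, £100.00 or more → 11% → £38.0666
AA batteries (8-pack) £12.85: everything else → 9% → £1.1565
Subtotal = £1952.02; unrounded tax = £173.7345 → £173.73; total due = £2125.75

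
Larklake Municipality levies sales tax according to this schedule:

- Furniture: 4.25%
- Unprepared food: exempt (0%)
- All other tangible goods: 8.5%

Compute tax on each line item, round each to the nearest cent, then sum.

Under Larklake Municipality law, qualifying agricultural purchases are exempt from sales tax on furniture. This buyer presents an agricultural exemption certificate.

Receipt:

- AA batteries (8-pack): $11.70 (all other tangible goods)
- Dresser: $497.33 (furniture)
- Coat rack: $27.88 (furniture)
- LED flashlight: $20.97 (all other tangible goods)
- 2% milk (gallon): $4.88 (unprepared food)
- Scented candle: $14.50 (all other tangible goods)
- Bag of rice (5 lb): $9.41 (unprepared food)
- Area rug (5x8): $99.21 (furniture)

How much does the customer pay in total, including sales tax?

AA batteries (8-pack) $11.70: all other tangible goods → 8.5% → $0.99
Dresser $497.33: furniture, buyer-exempt → 0% → $0.00
Coat rack $27.88: furniture, buyer-exempt → 0% → $0.00
LED flashlight $20.97: all other tangible goods → 8.5% → $1.78
2% milk (gallon) $4.88: unprepared food → 0% → $0.00
Scented candle $14.50: all other tangible goods → 8.5% → $1.23
Bag of rice (5 lb) $9.41: unprepared food → 0% → $0.00
Area rug (5x8) $99.21: furniture, buyer-exempt → 0% → $0.00
Subtotal = $685.88; tax = $4.00; total due = $689.88

$689.88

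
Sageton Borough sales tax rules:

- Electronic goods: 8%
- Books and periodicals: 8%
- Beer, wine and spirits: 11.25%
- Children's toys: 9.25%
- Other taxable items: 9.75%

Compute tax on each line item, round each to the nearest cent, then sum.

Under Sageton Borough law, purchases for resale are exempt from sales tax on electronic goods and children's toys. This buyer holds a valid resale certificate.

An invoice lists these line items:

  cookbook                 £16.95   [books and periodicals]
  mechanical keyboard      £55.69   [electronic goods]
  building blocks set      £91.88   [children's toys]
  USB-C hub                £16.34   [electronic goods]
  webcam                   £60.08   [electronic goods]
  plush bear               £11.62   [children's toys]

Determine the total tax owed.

£1.36

Cookbook £16.95: books and periodicals → 8% → £1.36
Mechanical keyboard £55.69: electronic goods, buyer-exempt → 0% → £0.00
Building blocks set £91.88: children's toys, buyer-exempt → 0% → £0.00
USB-C hub £16.34: electronic goods, buyer-exempt → 0% → £0.00
Webcam £60.08: electronic goods, buyer-exempt → 0% → £0.00
Plush bear £11.62: children's toys, buyer-exempt → 0% → £0.00
Total tax = £1.36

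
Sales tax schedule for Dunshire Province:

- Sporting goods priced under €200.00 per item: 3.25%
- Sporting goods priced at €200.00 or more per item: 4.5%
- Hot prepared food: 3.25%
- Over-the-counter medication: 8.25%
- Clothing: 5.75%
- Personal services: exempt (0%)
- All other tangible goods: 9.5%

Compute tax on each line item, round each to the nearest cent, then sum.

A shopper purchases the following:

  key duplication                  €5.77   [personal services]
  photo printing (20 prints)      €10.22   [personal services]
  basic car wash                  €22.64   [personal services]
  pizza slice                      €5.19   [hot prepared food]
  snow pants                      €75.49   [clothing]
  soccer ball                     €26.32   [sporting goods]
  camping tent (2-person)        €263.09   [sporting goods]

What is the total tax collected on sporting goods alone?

Soccer ball €26.32: sporting goods, under €200.00 → 3.25% → €0.86
Camping tent (2-person) €263.09: sporting goods, €200.00 or more → 4.5% → €11.84
Tax on sporting goods = €0.86 + €11.84 = €12.70

€12.70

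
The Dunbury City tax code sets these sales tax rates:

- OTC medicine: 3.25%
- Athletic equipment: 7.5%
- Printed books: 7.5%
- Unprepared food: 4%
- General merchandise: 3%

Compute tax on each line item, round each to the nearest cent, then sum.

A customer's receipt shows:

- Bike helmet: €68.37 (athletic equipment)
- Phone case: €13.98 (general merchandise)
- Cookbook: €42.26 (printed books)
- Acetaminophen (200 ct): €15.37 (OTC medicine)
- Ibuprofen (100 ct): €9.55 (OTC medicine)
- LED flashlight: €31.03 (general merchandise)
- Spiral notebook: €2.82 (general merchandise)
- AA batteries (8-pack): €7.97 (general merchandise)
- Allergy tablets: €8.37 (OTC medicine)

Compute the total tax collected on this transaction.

Bike helmet €68.37: athletic equipment → 7.5% → €5.13
Phone case €13.98: general merchandise → 3% → €0.42
Cookbook €42.26: printed books → 7.5% → €3.17
Acetaminophen (200 ct) €15.37: OTC medicine → 3.25% → €0.50
Ibuprofen (100 ct) €9.55: OTC medicine → 3.25% → €0.31
LED flashlight €31.03: general merchandise → 3% → €0.93
Spiral notebook €2.82: general merchandise → 3% → €0.08
AA batteries (8-pack) €7.97: general merchandise → 3% → €0.24
Allergy tablets €8.37: OTC medicine → 3.25% → €0.27
Total tax = €5.13 + €0.42 + €3.17 + €0.50 + €0.31 + €0.93 + €0.08 + €0.24 + €0.27 = €11.05

€11.05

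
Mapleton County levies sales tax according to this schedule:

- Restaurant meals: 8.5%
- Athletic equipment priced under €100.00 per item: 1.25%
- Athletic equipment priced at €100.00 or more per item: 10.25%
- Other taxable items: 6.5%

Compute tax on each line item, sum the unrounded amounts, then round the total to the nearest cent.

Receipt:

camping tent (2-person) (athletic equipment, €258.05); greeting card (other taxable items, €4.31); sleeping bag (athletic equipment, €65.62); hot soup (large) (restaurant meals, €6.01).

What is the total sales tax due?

Camping tent (2-person) €258.05: athletic equipment, €100.00 or more → 10.25% → €26.450125
Greeting card €4.31: other taxable items → 6.5% → €0.28015
Sleeping bag €65.62: athletic equipment, under €100.00 → 1.25% → €0.82025
Hot soup (large) €6.01: restaurant meals → 8.5% → €0.51085
Unrounded tax sum = €28.061375 → €28.06

€28.06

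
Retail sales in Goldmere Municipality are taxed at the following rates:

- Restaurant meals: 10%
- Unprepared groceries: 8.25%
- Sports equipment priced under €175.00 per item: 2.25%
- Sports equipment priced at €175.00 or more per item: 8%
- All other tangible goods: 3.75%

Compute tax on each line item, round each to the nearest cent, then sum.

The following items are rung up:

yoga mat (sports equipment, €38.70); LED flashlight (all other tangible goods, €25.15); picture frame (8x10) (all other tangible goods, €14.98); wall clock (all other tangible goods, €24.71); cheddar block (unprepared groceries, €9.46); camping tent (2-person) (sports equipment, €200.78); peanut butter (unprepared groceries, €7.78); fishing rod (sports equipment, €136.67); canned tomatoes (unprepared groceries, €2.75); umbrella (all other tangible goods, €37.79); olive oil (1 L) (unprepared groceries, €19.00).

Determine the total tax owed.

€27.08

Yoga mat €38.70: sports equipment, under €175.00 → 2.25% → €0.87
LED flashlight €25.15: all other tangible goods → 3.75% → €0.94
Picture frame (8x10) €14.98: all other tangible goods → 3.75% → €0.56
Wall clock €24.71: all other tangible goods → 3.75% → €0.93
Cheddar block €9.46: unprepared groceries → 8.25% → €0.78
Camping tent (2-person) €200.78: sports equipment, €175.00 or more → 8% → €16.06
Peanut butter €7.78: unprepared groceries → 8.25% → €0.64
Fishing rod €136.67: sports equipment, under €175.00 → 2.25% → €3.08
Canned tomatoes €2.75: unprepared groceries → 8.25% → €0.23
Umbrella €37.79: all other tangible goods → 3.75% → €1.42
Olive oil (1 L) €19.00: unprepared groceries → 8.25% → €1.57
Total tax = €0.87 + €0.94 + €0.56 + €0.93 + €0.78 + €16.06 + €0.64 + €3.08 + €0.23 + €1.42 + €1.57 = €27.08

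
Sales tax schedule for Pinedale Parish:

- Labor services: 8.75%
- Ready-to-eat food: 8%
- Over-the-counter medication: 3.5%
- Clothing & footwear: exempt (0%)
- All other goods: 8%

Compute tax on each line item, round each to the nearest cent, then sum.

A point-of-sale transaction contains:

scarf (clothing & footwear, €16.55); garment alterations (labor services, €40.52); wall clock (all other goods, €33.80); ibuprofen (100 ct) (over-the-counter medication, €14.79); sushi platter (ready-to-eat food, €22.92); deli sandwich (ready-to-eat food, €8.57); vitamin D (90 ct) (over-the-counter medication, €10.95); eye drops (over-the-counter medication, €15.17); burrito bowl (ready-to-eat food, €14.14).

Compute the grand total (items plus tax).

Scarf €16.55: clothing & footwear → 0% → €0.00
Garment alterations €40.52: labor services → 8.75% → €3.55
Wall clock €33.80: all other goods → 8% → €2.70
Ibuprofen (100 ct) €14.79: over-the-counter medication → 3.5% → €0.52
Sushi platter €22.92: ready-to-eat food → 8% → €1.83
Deli sandwich €8.57: ready-to-eat food → 8% → €0.69
Vitamin D (90 ct) €10.95: over-the-counter medication → 3.5% → €0.38
Eye drops €15.17: over-the-counter medication → 3.5% → €0.53
Burrito bowl €14.14: ready-to-eat food → 8% → €1.13
Subtotal = €177.41; tax = €11.33; total due = €188.74

€188.74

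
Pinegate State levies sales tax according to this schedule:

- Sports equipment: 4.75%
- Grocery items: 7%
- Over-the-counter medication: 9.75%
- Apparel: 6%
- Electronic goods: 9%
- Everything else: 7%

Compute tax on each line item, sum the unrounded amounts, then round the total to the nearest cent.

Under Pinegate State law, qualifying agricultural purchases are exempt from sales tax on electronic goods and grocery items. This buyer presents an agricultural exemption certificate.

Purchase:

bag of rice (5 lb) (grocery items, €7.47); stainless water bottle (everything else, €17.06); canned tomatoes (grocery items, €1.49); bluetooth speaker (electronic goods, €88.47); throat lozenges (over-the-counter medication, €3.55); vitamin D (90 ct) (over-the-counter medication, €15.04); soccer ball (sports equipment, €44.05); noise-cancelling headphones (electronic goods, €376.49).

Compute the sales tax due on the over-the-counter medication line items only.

Throat lozenges €3.55: over-the-counter medication → 9.75% → €0.346125
Vitamin D (90 ct) €15.04: over-the-counter medication → 9.75% → €1.4664
Tax on over-the-counter medication: unrounded sum = €1.812525 → €1.81

€1.81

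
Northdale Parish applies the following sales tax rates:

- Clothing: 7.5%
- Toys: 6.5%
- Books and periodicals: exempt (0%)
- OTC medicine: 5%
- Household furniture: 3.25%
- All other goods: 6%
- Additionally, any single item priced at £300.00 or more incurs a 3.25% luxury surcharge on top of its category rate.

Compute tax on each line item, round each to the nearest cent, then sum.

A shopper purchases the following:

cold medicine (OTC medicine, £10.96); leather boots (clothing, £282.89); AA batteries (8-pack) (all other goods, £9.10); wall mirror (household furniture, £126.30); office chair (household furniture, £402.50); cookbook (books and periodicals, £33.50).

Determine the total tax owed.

£52.58

Cold medicine £10.96: OTC medicine → 5% → £0.55
Leather boots £282.89: clothing → 7.5% → £21.22
AA batteries (8-pack) £9.10: all other goods → 6% → £0.55
Wall mirror £126.30: household furniture → 3.25% → £4.10
Office chair £402.50: household furniture → 3.25% + 3.25% surcharge = 6.5% → £26.16
Cookbook £33.50: books and periodicals → 0% → £0.00
Total tax = £0.55 + £21.22 + £0.55 + £4.10 + £26.16 = £52.58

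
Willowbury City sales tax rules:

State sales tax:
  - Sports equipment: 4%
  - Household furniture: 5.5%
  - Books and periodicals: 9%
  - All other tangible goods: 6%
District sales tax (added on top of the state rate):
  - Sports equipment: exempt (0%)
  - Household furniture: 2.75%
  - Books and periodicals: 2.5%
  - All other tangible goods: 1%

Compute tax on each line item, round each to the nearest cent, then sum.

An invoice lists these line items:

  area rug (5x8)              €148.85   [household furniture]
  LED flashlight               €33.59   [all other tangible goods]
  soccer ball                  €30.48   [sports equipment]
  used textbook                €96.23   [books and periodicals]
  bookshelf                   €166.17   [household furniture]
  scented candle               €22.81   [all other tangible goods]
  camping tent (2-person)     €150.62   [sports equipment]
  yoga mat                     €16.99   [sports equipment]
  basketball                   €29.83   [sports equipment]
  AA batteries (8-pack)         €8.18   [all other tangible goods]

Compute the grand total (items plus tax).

Area rug (5x8) €148.85: household furniture → 5.5% + 2.75% district = 8.25% → €12.28
LED flashlight €33.59: all other tangible goods → 6% + 1% district = 7% → €2.35
Soccer ball €30.48: sports equipment → 4% + 0% district = 4% → €1.22
Used textbook €96.23: books and periodicals → 9% + 2.5% district = 11.5% → €11.07
Bookshelf €166.17: household furniture → 5.5% + 2.75% district = 8.25% → €13.71
Scented candle €22.81: all other tangible goods → 6% + 1% district = 7% → €1.60
Camping tent (2-person) €150.62: sports equipment → 4% + 0% district = 4% → €6.02
Yoga mat €16.99: sports equipment → 4% + 0% district = 4% → €0.68
Basketball €29.83: sports equipment → 4% + 0% district = 4% → €1.19
AA batteries (8-pack) €8.18: all other tangible goods → 6% + 1% district = 7% → €0.57
Subtotal = €703.75; tax = €50.69; total due = €754.44

€754.44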